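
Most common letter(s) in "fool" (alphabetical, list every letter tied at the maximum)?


Word: "fool"
Letter counts:
  'f': 1
  'l': 1
  'o': 2
Maximum count = 2
Most frequent = 'o' (2 times each)


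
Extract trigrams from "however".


Word: "however" (length 7)
Number of trigrams = 7 - 3 + 1 = 5
  Position 0: "how"
  Position 1: "owe"
  Position 2: "wev"
  Position 3: "eve"
  Position 4: "ver"
Trigrams = "how", "owe", "wev", "eve", "ver"


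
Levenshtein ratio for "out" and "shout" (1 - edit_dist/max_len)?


Word 1: "out" (length 3)
Word 2: "shout" (length 5)
One optimal edit sequence:
  1. insert 's'  (+1)
  2. insert 'h'  (+1)
  3. keep 'o'
  4. keep 'u'
  5. keep 't'
Edit distance = 2
Max length = max(3, 5) = 5
Similarity = 1 - 2/5
= 0.6000


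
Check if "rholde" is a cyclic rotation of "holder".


Word: "holder", Candidate: "rholde"
Method: check if candidate is substring of word+word
"holderholder" contains "rholde"? Yes
Is rotation = Yes


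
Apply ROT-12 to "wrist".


Word: "wrist"
Shift: 12
Each letter → (letter + shift) mod 26:
  'w' (22) + 12 = 8 → 'i'
  'r' (17) + 12 = 3 → 'd'
  'i' (8) + 12 = 20 → 'u'
  's' (18) + 12 = 4 → 'e'
  't' (19) + 12 = 5 → 'f'
Result = "iduef"


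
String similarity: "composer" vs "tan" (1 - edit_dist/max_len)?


Word 1: "composer" (length 8)
Word 2: "tan" (length 3)
One optimal edit sequence:
  1. delete 'c'  (+1)
  2. delete 'o'  (+1)
  3. delete 'm'  (+1)
  4. delete 'p'  (+1)
  5. delete 'o'  (+1)
  6. substitute 's' -> 't'  (+1)
  7. substitute 'e' -> 'a'  (+1)
  8. substitute 'r' -> 'n'  (+1)
Edit distance = 8
Max length = max(8, 3) = 8
Similarity = 1 - 8/8
= 0.0000


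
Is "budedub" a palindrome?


Word: "budedub"
Reversed: "budedub"
Forward == Backward? budedub == budedub
Palindrome = Yes


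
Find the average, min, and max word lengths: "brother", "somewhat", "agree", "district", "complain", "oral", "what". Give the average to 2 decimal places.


Lengths: "brother"=7, "somewhat"=8, "agree"=5, "district"=8, "complain"=8, "oral"=4, "what"=4
Sum = 44, Count = 7
Average = 44/7 = 6.29
= avg=6.29, min=4, max=8


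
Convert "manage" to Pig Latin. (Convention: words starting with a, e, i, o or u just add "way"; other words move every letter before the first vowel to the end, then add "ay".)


Word: "manage"
Starts with consonant(s) → move to end, add 'ay'
Consonant cluster: "m"
Pig Latin = "anagemay"


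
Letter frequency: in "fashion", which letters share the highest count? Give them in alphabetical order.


Word: "fashion"
Letter counts:
  'a': 1
  'f': 1
  'h': 1
  'i': 1
  'n': 1
  'o': 1
  's': 1
Maximum count = 1
Most frequent = 'a', 'f', 'h', 'i', 'n', 'o', 's' (1 time each)


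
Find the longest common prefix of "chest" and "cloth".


Word 1: "chest"
Word 2: "cloth"
Comparing from start:
  Pos 0: 'c' == 'c'
  Pos 1: 'h' != 'l' (stop)
LCP = "c" (length 1)


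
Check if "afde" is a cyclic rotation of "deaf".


Word: "deaf", Candidate: "afde"
Method: check if candidate is substring of word+word
"deafdeaf" contains "afde"? Yes
Is rotation = Yes


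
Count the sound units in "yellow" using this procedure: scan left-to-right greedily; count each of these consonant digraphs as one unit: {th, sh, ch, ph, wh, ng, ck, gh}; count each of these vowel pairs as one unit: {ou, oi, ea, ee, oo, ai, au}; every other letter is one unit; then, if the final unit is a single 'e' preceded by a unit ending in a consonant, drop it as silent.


Word: "yellow" (6 letters)
Left-to-right scan:
  1. 'y' (letter)
  2. 'e' (letter)
  3. 'l' (letter)
  4. 'l' (letter)
  5. 'o' (letter)
  6. 'w' (letter)
Units from scan: 6
Sound units = 6 units


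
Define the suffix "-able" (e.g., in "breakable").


Suffix: -able
As in: breakable -> break + -able
Meaning = capable of


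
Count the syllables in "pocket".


Word: "pocket"
Syllable breakdown: pock | et
Counting: 2 parts
= 2 syllables


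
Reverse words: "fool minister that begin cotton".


Original: "fool minister that begin cotton"
Words (1..n): fool | minister | that | begin | cotton
Reversed (n..1): cotton | begin | that | minister | fool
Result = "cotton begin that minister fool"


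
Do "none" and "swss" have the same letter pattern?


Pattern of "none": [0, 1, 0, 2]
Pattern of "swss": [0, 1, 0, 0]
Patterns do not match
Same pattern = No


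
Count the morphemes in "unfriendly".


Word: "unfriendly"
Morphemes: un- + friend + -ly
Each morpheme carries meaning
= 3 morphemes


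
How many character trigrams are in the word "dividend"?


Word: "dividend" (length 8)
Number of 3-grams = length - 3 + 1 = 8 - 3 + 1
= 6


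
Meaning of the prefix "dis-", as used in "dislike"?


Prefix: dis-
As in: dislike -> dis- + like
Meaning = not / opposite


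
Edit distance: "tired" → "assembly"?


Word 1: "tired" (length 5)
Word 2: "assembly" (length 8)
One optimal edit sequence (insert/delete/substitute each cost 1):
  1. substitute 't' -> 'a'  (+1)
  2. substitute 'i' -> 's'  (+1)
  3. substitute 'r' -> 's'  (+1)
  4. keep 'e'
  5. insert 'm'  (+1)
  6. insert 'b'  (+1)
  7. insert 'l'  (+1)
  8. substitute 'd' -> 'y'  (+1)
Total edit operations: 7
Edit distance = 7


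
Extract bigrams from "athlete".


Word: "athlete" (length 7)
Number of bigrams = 7 - 2 + 1 = 6
  Position 0: "at"
  Position 1: "th"
  Position 2: "hl"
  Position 3: "le"
  Position 4: "et"
  Position 5: "te"
Bigrams = "at", "th", "hl", "le", "et", "te"


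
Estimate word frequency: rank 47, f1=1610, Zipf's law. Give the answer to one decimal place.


Zipf's law: f(r) = f(1) / r
f(1) = 1610
f(47) = 1610 / 47
= 34.3 occurrences


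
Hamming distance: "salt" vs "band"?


Comparing character by character (same length = 4):
  Pos 0: 's' vs 'b' !=
  Pos 1: 'a' vs 'a' =
  Pos 2: 'l' vs 'n' !=
  Pos 3: 't' vs 'd' !=
Hamming distance = 3


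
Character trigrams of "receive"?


Word: "receive" (length 7)
Number of trigrams = 7 - 3 + 1 = 5
  Position 0: "rec"
  Position 1: "ece"
  Position 2: "cei"
  Position 3: "eiv"
  Position 4: "ive"
Trigrams = "rec", "ece", "cei", "eiv", "ive"


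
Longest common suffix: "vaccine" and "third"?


Word 1: "vaccine"
Word 2: "third"
Comparing from end:
  Pos -1: 'e' != 'd' (stop)
LCS = "" (length 0)


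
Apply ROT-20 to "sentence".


Word: "sentence"
Shift: 20
Each letter → (letter + shift) mod 26:
  's' (18) + 20 = 12 → 'm'
  'e' (4) + 20 = 24 → 'y'
  'n' (13) + 20 = 7 → 'h'
  't' (19) + 20 = 13 → 'n'
  'e' (4) + 20 = 24 → 'y'
  'n' (13) + 20 = 7 → 'h'
  'c' (2) + 20 = 22 → 'w'
  'e' (4) + 20 = 24 → 'y'
Result = "myhnyhwy"


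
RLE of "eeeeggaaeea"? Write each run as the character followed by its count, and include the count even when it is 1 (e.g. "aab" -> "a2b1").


String: "eeeeggaaeea"
Scanning for consecutive runs:
  'e' x 4
  'g' x 2
  'a' x 2
  'e' x 2
  'a' x 1
RLE = "e4g2a2e2a1"


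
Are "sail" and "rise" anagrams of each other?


Word 1: "sail" → sorted: ails
Word 2: "rise" → sorted: eirs
Same letters? ails != eirs
Anagram = No


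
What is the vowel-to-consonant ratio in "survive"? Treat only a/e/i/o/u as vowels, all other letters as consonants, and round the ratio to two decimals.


Word: "survive"
Vowels (a,e,i,o,u): 3
Consonants: 4
Ratio = 3/4
= 0.75


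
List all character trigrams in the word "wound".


Word: "wound" (length 5)
Number of trigrams = 5 - 3 + 1 = 3
  Position 0: "wou"
  Position 1: "oun"
  Position 2: "und"
Trigrams = "wou", "oun", "und"


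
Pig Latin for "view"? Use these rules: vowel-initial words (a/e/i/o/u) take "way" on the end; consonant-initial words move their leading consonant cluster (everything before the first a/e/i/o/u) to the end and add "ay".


Word: "view"
Starts with consonant(s) → move to end, add 'ay'
Consonant cluster: "v"
Pig Latin = "iewvay"


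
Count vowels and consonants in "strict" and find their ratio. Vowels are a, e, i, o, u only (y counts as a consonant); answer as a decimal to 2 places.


Word: "strict"
Vowels (a,e,i,o,u): 1
Consonants: 5
Ratio = 1/5
= 0.20


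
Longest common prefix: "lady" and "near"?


Word 1: "lady"
Word 2: "near"
Comparing from start:
  Pos 0: 'l' != 'n' (stop)
LCP = "" (length 0)


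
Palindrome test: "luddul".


Word: "luddul"
Reversed: "luddul"
Forward == Backward? luddul == luddul
Palindrome = Yes


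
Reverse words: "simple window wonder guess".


Original: "simple window wonder guess"
Words (1..n): simple | window | wonder | guess
Reversed (n..1): guess | wonder | window | simple
Result = "guess wonder window simple"


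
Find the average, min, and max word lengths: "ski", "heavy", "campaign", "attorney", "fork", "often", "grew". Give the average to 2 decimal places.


Lengths: "ski"=3, "heavy"=5, "campaign"=8, "attorney"=8, "fork"=4, "often"=5, "grew"=4
Sum = 37, Count = 7
Average = 37/7 = 5.29
= avg=5.29, min=3, max=8


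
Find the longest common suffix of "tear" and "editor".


Word 1: "tear"
Word 2: "editor"
Comparing from end:
  Pos -1: 'r' == 'r'
  Pos -2: 'a' != 'o' (stop)
LCS = "r" (length 1)


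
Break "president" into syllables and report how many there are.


Word: "president"
Syllable breakdown: pres · i · dent
Counting: 3 parts
= 3 syllables


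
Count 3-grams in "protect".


Word: "protect" (length 7)
Number of 3-grams = length - 3 + 1 = 7 - 3 + 1
= 5


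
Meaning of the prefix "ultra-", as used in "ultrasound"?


Prefix: ultra-
Example: ultrasound (ultra- + sound)
Meaning = beyond


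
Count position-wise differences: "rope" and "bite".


Comparing character by character (same length = 4):
  Pos 0: 'r' vs 'b' !=
  Pos 1: 'o' vs 'i' !=
  Pos 2: 'p' vs 't' !=
  Pos 3: 'e' vs 'e' =
Hamming distance = 3


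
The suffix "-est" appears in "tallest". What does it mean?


Suffix: -est
Example: tallest = tall + -est
Meaning = most


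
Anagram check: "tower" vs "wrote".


Word 1: "tower" → sorted: eortw
Word 2: "wrote" → sorted: eortw
Same letters? eortw == eortw
Anagram = Yes


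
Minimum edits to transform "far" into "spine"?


Word 1: "far" (length 3)
Word 2: "spine" (length 5)
One optimal edit sequence (insert/delete/substitute each cost 1):
  1. insert 's'  (+1)
  2. insert 'p'  (+1)
  3. substitute 'f' -> 'i'  (+1)
  4. substitute 'a' -> 'n'  (+1)
  5. substitute 'r' -> 'e'  (+1)
Total edit operations: 5
Edit distance = 5


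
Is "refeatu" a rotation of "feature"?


Word: "feature", Candidate: "refeatu"
Method: check if candidate is substring of word+word
"featurefeature" contains "refeatu"? Yes
Is rotation = Yes


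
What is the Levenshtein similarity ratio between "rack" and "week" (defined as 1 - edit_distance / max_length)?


Word 1: "rack" (length 4)
Word 2: "week" (length 4)
One optimal edit sequence:
  1. substitute 'r' -> 'w'  (+1)
  2. substitute 'a' -> 'e'  (+1)
  3. substitute 'c' -> 'e'  (+1)
  4. keep 'k'
Edit distance = 3
Max length = max(4, 4) = 4
Similarity = 1 - 3/4
= 0.2500


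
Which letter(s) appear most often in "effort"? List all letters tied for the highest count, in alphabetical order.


Word: "effort"
Letter counts:
  'e': 1
  'f': 2
  'o': 1
  'r': 1
  't': 1
Maximum count = 2
Most frequent = 'f' (2 times each)


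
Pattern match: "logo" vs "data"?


Pattern of "logo": [0, 1, 2, 1]
Pattern of "data": [0, 1, 2, 1]
Patterns match
Same pattern = Yes


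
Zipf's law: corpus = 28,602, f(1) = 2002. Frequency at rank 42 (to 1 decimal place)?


Zipf's law: f(r) = f(1) / r
f(1) = 2002
f(42) = 2002 / 42
= 47.7 occurrences


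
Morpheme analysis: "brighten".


Word: "brighten"
Morphemes: bright | -en
Each morpheme carries meaning
= 2 morphemes


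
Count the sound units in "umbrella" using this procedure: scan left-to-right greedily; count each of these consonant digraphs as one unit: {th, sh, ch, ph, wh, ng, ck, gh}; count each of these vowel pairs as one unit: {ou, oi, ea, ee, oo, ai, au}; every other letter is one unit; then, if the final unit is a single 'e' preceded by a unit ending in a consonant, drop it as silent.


Word: "umbrella" (8 letters)
Left-to-right scan:
  1. 'u' (letter)
  2. 'm' (letter)
  3. 'b' (letter)
  4. 'r' (letter)
  5. 'e' (letter)
  6. 'l' (letter)
  7. 'l' (letter)
  8. 'a' (letter)
Units from scan: 8
Sound units = 8 units


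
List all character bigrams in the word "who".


Word: "who" (length 3)
Number of bigrams = 3 - 2 + 1 = 2
  Position 0: "wh"
  Position 1: "ho"
Bigrams = "wh", "ho"


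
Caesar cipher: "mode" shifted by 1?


Word: "mode"
Shift: 1
Each letter → (letter + shift) mod 26:
  'm' (12) + 1 = 13 → 'n'
  'o' (14) + 1 = 15 → 'p'
  'd' (3) + 1 = 4 → 'e'
  'e' (4) + 1 = 5 → 'f'
Result = "npef"


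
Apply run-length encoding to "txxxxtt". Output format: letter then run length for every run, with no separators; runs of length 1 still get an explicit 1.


String: "txxxxtt"
Scanning for consecutive runs:
  't' x 1
  'x' x 4
  't' x 2
RLE = "t1x4t2"


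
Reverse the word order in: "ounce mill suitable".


Original: "ounce mill suitable"
Words (1..n): ounce | mill | suitable
Reversed (n..1): suitable | mill | ounce
Result = "suitable mill ounce"


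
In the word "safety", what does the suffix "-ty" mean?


Suffix: -ty
As in: safety -> safe + -ty
Meaning = quality of


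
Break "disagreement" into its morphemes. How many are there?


Word: "disagreement"
Morphemes: dis- + agree + -ment
Each morpheme carries meaning
= 3 morphemes


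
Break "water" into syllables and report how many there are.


Word: "water"
Syllable breakdown: wa / ter
Counting: 2 parts
= 2 syllables


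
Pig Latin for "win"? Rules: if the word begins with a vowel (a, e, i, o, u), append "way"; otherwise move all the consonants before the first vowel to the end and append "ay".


Word: "win"
Starts with consonant(s) → move to end, add 'ay'
Consonant cluster: "w"
Pig Latin = "inway"


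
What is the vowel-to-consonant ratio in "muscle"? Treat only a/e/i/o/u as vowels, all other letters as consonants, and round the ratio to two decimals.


Word: "muscle"
Vowels (a,e,i,o,u): 2
Consonants: 4
Ratio = 2/4
= 0.50


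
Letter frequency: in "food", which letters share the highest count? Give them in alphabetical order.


Word: "food"
Letter counts:
  'd': 1
  'f': 1
  'o': 2
Maximum count = 2
Most frequent = 'o' (2 times each)


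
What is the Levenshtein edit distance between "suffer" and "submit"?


Word 1: "suffer" (length 6)
Word 2: "submit" (length 6)
One optimal edit sequence (insert/delete/substitute each cost 1):
  1. keep 's'
  2. keep 'u'
  3. substitute 'f' -> 'b'  (+1)
  4. substitute 'f' -> 'm'  (+1)
  5. substitute 'e' -> 'i'  (+1)
  6. substitute 'r' -> 't'  (+1)
Total edit operations: 4
Edit distance = 4


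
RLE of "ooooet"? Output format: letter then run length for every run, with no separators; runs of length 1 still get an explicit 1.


String: "ooooet"
Scanning for consecutive runs:
  'o' x 4
  'e' x 1
  't' x 1
RLE = "o4e1t1"


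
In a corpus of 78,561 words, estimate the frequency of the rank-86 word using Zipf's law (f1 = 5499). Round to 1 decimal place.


Zipf's law: f(r) = f(1) / r
f(1) = 5499
f(86) = 5499 / 86
= 63.9 occurrences


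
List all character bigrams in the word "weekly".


Word: "weekly" (length 6)
Number of bigrams = 6 - 2 + 1 = 5
  Position 0: "we"
  Position 1: "ee"
  Position 2: "ek"
  Position 3: "kl"
  Position 4: "ly"
Bigrams = "we", "ee", "ek", "kl", "ly"


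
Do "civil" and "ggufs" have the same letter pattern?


Pattern of "civil": [0, 1, 2, 1, 3]
Pattern of "ggufs": [0, 0, 1, 2, 3]
Patterns do not match
Same pattern = No


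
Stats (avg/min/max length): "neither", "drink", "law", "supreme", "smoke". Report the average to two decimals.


Lengths: "neither"=7, "drink"=5, "law"=3, "supreme"=7, "smoke"=5
Sum = 27, Count = 5
Average = 27/5 = 5.40
= avg=5.40, min=3, max=7


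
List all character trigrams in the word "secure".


Word: "secure" (length 6)
Number of trigrams = 6 - 3 + 1 = 4
  Position 0: "sec"
  Position 1: "ecu"
  Position 2: "cur"
  Position 3: "ure"
Trigrams = "sec", "ecu", "cur", "ure"


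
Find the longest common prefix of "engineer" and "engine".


Word 1: "engineer"
Word 2: "engine"
Comparing from start:
  Pos 0: 'e' == 'e'
  Pos 1: 'n' == 'n'
  Pos 2: 'g' == 'g'
  Pos 3: 'i' == 'i'
  Pos 4: 'n' == 'n'
  Pos 5: 'e' == 'e'
LCP = "engine" (length 6)


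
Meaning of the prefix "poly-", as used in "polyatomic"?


Prefix: poly-
Example: polyatomic (poly- + atomic)
Meaning = many


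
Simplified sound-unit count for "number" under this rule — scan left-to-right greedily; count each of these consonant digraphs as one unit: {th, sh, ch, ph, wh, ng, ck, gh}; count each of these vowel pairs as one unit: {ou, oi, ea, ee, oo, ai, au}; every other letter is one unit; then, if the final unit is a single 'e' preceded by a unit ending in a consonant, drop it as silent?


Word: "number" (6 letters)
Left-to-right scan:
  (1) 'n' (letter)
  (2) 'u' (letter)
  (3) 'm' (letter)
  (4) 'b' (letter)
  (5) 'e' (letter)
  (6) 'r' (letter)
Units from scan: 6
Sound units = 6 units


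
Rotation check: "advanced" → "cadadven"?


Word: "advanced", Candidate: "cadadven"
Method: check if candidate is substring of word+word
"advancedadvanced" contains "cadadven"? No
Is rotation = No


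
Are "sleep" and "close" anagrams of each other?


Word 1: "sleep" → sorted: eelps
Word 2: "close" → sorted: celos
Same letters? eelps != celos
Anagram = No


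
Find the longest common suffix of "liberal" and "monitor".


Word 1: "liberal"
Word 2: "monitor"
Comparing from end:
  Pos -1: 'l' != 'r' (stop)
LCS = "" (length 0)


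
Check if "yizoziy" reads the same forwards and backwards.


Word: "yizoziy"
Reversed: "yizoziy"
Forward == Backward? yizoziy == yizoziy
Palindrome = Yes


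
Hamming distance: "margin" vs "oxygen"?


Comparing character by character (same length = 6):
  Pos 0: 'm' vs 'o' !=
  Pos 1: 'a' vs 'x' !=
  Pos 2: 'r' vs 'y' !=
  Pos 3: 'g' vs 'g' =
  Pos 4: 'i' vs 'e' !=
  Pos 5: 'n' vs 'n' =
Hamming distance = 4


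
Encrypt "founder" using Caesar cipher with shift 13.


Word: "founder"
Shift: 13
Each letter → (letter + shift) mod 26:
  'f' (5) + 13 = 18 → 's'
  'o' (14) + 13 = 1 → 'b'
  'u' (20) + 13 = 7 → 'h'
  'n' (13) + 13 = 0 → 'a'
  'd' (3) + 13 = 16 → 'q'
  'e' (4) + 13 = 17 → 'r'
  'r' (17) + 13 = 4 → 'e'
Result = "sbhaqre"


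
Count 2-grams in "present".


Word: "present" (length 7)
Number of 2-grams = length - 2 + 1 = 7 - 2 + 1
= 6


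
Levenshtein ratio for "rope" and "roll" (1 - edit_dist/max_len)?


Word 1: "rope" (length 4)
Word 2: "roll" (length 4)
One optimal edit sequence:
  1. keep 'r'
  2. keep 'o'
  3. substitute 'p' -> 'l'  (+1)
  4. substitute 'e' -> 'l'  (+1)
Edit distance = 2
Max length = max(4, 4) = 4
Similarity = 1 - 2/4
= 0.5000


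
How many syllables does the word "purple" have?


Word: "purple"
Syllable breakdown: pur-ple
Counting: 2 parts
= 2 syllables


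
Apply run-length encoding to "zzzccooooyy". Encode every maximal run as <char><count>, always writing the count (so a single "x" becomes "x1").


String: "zzzccooooyy"
Scanning for consecutive runs:
  'z' x 3
  'c' x 2
  'o' x 4
  'y' x 2
RLE = "z3c2o4y2"


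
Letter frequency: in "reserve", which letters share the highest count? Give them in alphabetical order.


Word: "reserve"
Letter counts:
  'e': 3
  'r': 2
  's': 1
  'v': 1
Maximum count = 3
Most frequent = 'e' (3 times each)


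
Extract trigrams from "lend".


Word: "lend" (length 4)
Number of trigrams = 4 - 3 + 1 = 2
  Position 0: "len"
  Position 1: "end"
Trigrams = "len", "end"


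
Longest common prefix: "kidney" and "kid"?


Word 1: "kidney"
Word 2: "kid"
Comparing from start:
  Pos 0: 'k' == 'k'
  Pos 1: 'i' == 'i'
  Pos 2: 'd' == 'd'
LCP = "kid" (length 3)


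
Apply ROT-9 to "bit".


Word: "bit"
Shift: 9
Each letter → (letter + shift) mod 26:
  'b' (1) + 9 = 10 → 'k'
  'i' (8) + 9 = 17 → 'r'
  't' (19) + 9 = 2 → 'c'
Result = "krc"


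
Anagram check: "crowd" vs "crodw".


Word 1: "crowd" → sorted: cdorw
Word 2: "crodw" → sorted: cdorw
Same letters? cdorw == cdorw
Anagram = Yes


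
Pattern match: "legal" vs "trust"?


Pattern of "legal": [0, 1, 2, 3, 0]
Pattern of "trust": [0, 1, 2, 3, 0]
Patterns match
Same pattern = Yes


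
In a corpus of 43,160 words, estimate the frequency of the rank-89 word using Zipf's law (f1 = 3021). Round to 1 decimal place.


Zipf's law: f(r) = f(1) / r
f(1) = 3021
f(89) = 3021 / 89
= 33.9 occurrences


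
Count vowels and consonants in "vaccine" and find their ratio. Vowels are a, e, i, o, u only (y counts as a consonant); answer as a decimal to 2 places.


Word: "vaccine"
Vowels (a,e,i,o,u): 3
Consonants: 4
Ratio = 3/4
= 0.75


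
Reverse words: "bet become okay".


Original: "bet become okay"
Words (1..n): bet | become | okay
Reversed (n..1): okay | become | bet
Result = "okay become bet"


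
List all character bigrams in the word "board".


Word: "board" (length 5)
Number of bigrams = 5 - 2 + 1 = 4
  Position 0: "bo"
  Position 1: "oa"
  Position 2: "ar"
  Position 3: "rd"
Bigrams = "bo", "oa", "ar", "rd"


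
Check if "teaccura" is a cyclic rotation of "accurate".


Word: "accurate", Candidate: "teaccura"
Method: check if candidate is substring of word+word
"accurateaccurate" contains "teaccura"? Yes
Is rotation = Yes


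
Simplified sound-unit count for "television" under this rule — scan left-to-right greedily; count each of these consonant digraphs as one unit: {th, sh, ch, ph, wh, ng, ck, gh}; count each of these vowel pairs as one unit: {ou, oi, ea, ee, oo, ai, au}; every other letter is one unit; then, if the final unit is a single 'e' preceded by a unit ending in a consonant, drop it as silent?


Word: "television" (10 letters)
Left-to-right scan:
  (1) 't' (letter)
  (2) 'e' (letter)
  (3) 'l' (letter)
  (4) 'e' (letter)
  (5) 'v' (letter)
  (6) 'i' (letter)
  (7) 's' (letter)
  (8) 'i' (letter)
  (9) 'o' (letter)
  (10) 'n' (letter)
Units from scan: 10
Sound units = 10 units


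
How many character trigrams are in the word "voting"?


Word: "voting" (length 6)
Number of 3-grams = length - 3 + 1 = 6 - 3 + 1
= 4


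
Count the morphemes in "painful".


Word: "painful"
Morphemes: pain / -ful
Each morpheme carries meaning
= 2 morphemes


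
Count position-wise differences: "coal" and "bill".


Comparing character by character (same length = 4):
  Pos 0: 'c' vs 'b' !=
  Pos 1: 'o' vs 'i' !=
  Pos 2: 'a' vs 'l' !=
  Pos 3: 'l' vs 'l' =
Hamming distance = 3


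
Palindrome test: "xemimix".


Word: "xemimix"
Reversed: "ximimex"
Forward == Backward? xemimix != ximimex
Palindrome = No


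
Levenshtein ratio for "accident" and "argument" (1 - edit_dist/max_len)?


Word 1: "accident" (length 8)
Word 2: "argument" (length 8)
One optimal edit sequence:
  1. keep 'a'
  2. substitute 'c' -> 'r'  (+1)
  3. substitute 'c' -> 'g'  (+1)
  4. substitute 'i' -> 'u'  (+1)
  5. substitute 'd' -> 'm'  (+1)
  6. keep 'e'
  7. keep 'n'
  8. keep 't'
Edit distance = 4
Max length = max(8, 8) = 8
Similarity = 1 - 4/8
= 0.5000


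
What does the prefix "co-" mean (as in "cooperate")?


Prefix: co-
Example: cooperate = co- + operate
Meaning = together


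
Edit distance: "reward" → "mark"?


Word 1: "reward" (length 6)
Word 2: "mark" (length 4)
One optimal edit sequence (insert/delete/substitute each cost 1):
  1. delete 'r'  (+1)
  2. delete 'e'  (+1)
  3. substitute 'w' -> 'm'  (+1)
  4. keep 'a'
  5. keep 'r'
  6. substitute 'd' -> 'k'  (+1)
Total edit operations: 4
Edit distance = 4


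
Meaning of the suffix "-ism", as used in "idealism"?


Suffix: -ism
Example: idealism = ideal + -ism
Meaning = belief / practice


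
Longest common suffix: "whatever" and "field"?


Word 1: "whatever"
Word 2: "field"
Comparing from end:
  Pos -1: 'r' != 'd' (stop)
LCS = "" (length 0)


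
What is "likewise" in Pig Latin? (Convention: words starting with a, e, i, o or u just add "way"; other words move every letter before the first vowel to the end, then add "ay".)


Word: "likewise"
Starts with consonant(s) → move to end, add 'ay'
Consonant cluster: "l"
Pig Latin = "ikewiselay"


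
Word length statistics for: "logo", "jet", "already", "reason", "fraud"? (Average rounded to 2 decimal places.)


Lengths: "logo"=4, "jet"=3, "already"=7, "reason"=6, "fraud"=5
Sum = 25, Count = 5
Average = 25/5 = 5.00
= avg=5.00, min=3, max=7


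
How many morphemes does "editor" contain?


Word: "editor"
Morphemes: edit / -or
Each morpheme carries meaning
= 2 morphemes


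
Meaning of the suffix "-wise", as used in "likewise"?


Suffix: -wise
As in: likewise -> like + -wise
Meaning = in the manner of


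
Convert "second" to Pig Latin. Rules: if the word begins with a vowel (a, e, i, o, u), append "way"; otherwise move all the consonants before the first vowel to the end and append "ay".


Word: "second"
Starts with consonant(s) → move to end, add 'ay'
Consonant cluster: "s"
Pig Latin = "econdsay"


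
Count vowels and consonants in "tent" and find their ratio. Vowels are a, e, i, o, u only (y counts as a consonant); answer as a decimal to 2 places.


Word: "tent"
Vowels (a,e,i,o,u): 1
Consonants: 3
Ratio = 1/3
= 0.33


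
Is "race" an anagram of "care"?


Word 1: "care" → sorted: acer
Word 2: "race" → sorted: acer
Same letters? acer == acer
Anagram = Yes


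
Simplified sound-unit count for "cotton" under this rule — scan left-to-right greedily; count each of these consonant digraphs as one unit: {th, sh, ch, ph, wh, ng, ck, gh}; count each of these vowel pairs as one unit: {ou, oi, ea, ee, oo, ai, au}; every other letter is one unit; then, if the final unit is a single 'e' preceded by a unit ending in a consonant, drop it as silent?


Word: "cotton" (6 letters)
Left-to-right scan:
  (1) 'c' (letter)
  (2) 'o' (letter)
  (3) 't' (letter)
  (4) 't' (letter)
  (5) 'o' (letter)
  (6) 'n' (letter)
Units from scan: 6
Sound units = 6 units


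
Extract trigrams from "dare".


Word: "dare" (length 4)
Number of trigrams = 4 - 3 + 1 = 2
  Position 0: "dar"
  Position 1: "are"
Trigrams = "dar", "are"


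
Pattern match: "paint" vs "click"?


Pattern of "paint": [0, 1, 2, 3, 4]
Pattern of "click": [0, 1, 2, 0, 3]
Patterns do not match
Same pattern = No


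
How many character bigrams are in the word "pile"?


Word: "pile" (length 4)
Number of 2-grams = length - 2 + 1 = 4 - 2 + 1
= 3


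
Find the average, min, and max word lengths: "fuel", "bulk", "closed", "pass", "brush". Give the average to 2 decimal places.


Lengths: "fuel"=4, "bulk"=4, "closed"=6, "pass"=4, "brush"=5
Sum = 23, Count = 5
Average = 23/5 = 4.60
= avg=4.60, min=4, max=6


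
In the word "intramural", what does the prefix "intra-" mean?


Prefix: intra-
Example: intramural = intra- + mural
Meaning = within


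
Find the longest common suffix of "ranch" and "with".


Word 1: "ranch"
Word 2: "with"
Comparing from end:
  Pos -1: 'h' == 'h'
  Pos -2: 'c' != 't' (stop)
LCS = "h" (length 1)


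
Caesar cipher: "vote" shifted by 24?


Word: "vote"
Shift: 24
Each letter → (letter + shift) mod 26:
  'v' (21) + 24 = 19 → 't'
  'o' (14) + 24 = 12 → 'm'
  't' (19) + 24 = 17 → 'r'
  'e' (4) + 24 = 2 → 'c'
Result = "tmrc"


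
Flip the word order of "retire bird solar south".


Original: "retire bird solar south"
Words (1..n): retire | bird | solar | south
Reversed (n..1): south | solar | bird | retire
Result = "south solar bird retire"


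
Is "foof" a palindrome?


Word: "foof"
Reversed: "foof"
Forward == Backward? foof == foof
Palindrome = Yes


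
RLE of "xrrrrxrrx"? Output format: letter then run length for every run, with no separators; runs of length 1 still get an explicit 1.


String: "xrrrrxrrx"
Scanning for consecutive runs:
  'x' x 1
  'r' x 4
  'x' x 1
  'r' x 2
  'x' x 1
RLE = "x1r4x1r2x1"


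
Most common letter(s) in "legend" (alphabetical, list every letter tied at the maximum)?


Word: "legend"
Letter counts:
  'd': 1
  'e': 2
  'g': 1
  'l': 1
  'n': 1
Maximum count = 2
Most frequent = 'e' (2 times each)


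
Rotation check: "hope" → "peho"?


Word: "hope", Candidate: "peho"
Method: check if candidate is substring of word+word
"hopehope" contains "peho"? Yes
Is rotation = Yes


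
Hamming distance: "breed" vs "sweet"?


Comparing character by character (same length = 5):
  Pos 0: 'b' vs 's' !=
  Pos 1: 'r' vs 'w' !=
  Pos 2: 'e' vs 'e' =
  Pos 3: 'e' vs 'e' =
  Pos 4: 'd' vs 't' !=
Hamming distance = 3


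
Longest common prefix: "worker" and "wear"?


Word 1: "worker"
Word 2: "wear"
Comparing from start:
  Pos 0: 'w' == 'w'
  Pos 1: 'o' != 'e' (stop)
LCP = "w" (length 1)


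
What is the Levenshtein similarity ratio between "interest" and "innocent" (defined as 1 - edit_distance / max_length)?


Word 1: "interest" (length 8)
Word 2: "innocent" (length 8)
One optimal edit sequence:
  1. keep 'i'
  2. keep 'n'
  3. substitute 't' -> 'n'  (+1)
  4. substitute 'e' -> 'o'  (+1)
  5. substitute 'r' -> 'c'  (+1)
  6. keep 'e'
  7. substitute 's' -> 'n'  (+1)
  8. keep 't'
Edit distance = 4
Max length = max(8, 8) = 8
Similarity = 1 - 4/8
= 0.5000


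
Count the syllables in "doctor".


Word: "doctor"
Syllable breakdown: doc / tor
Counting: 2 parts
= 2 syllables


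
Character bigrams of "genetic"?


Word: "genetic" (length 7)
Number of bigrams = 7 - 2 + 1 = 6
  Position 0: "ge"
  Position 1: "en"
  Position 2: "ne"
  Position 3: "et"
  Position 4: "ti"
  Position 5: "ic"
Bigrams = "ge", "en", "ne", "et", "ti", "ic"


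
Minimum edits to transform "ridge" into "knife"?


Word 1: "ridge" (length 5)
Word 2: "knife" (length 5)
One optimal edit sequence (insert/delete/substitute each cost 1):
  1. substitute 'r' -> 'k'  (+1)
  2. substitute 'i' -> 'n'  (+1)
  3. substitute 'd' -> 'i'  (+1)
  4. substitute 'g' -> 'f'  (+1)
  5. keep 'e'
Total edit operations: 4
Edit distance = 4


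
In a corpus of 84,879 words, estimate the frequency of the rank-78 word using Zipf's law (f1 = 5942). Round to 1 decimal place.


Zipf's law: f(r) = f(1) / r
f(1) = 5942
f(78) = 5942 / 78
= 76.2 occurrences


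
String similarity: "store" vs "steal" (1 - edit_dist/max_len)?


Word 1: "store" (length 5)
Word 2: "steal" (length 5)
One optimal edit sequence:
  1. keep 's'
  2. keep 't'
  3. substitute 'o' -> 'e'  (+1)
  4. substitute 'r' -> 'a'  (+1)
  5. substitute 'e' -> 'l'  (+1)
Edit distance = 3
Max length = max(5, 5) = 5
Similarity = 1 - 3/5
= 0.4000


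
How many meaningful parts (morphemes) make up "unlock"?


Word: "unlock"
Morphemes: un- / lock
Each morpheme carries meaning
= 2 morphemes


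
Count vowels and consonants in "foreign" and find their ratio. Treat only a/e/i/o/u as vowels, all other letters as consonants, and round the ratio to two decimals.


Word: "foreign"
Vowels (a,e,i,o,u): 3
Consonants: 4
Ratio = 3/4
= 0.75


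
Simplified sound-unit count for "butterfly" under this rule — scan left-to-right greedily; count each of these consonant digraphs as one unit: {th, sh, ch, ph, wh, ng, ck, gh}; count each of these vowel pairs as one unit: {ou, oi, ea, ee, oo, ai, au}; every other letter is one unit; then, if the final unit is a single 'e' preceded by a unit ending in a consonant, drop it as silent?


Word: "butterfly" (9 letters)
Left-to-right scan:
  1. 'b' (letter)
  2. 'u' (letter)
  3. 't' (letter)
  4. 't' (letter)
  5. 'e' (letter)
  6. 'r' (letter)
  7. 'f' (letter)
  8. 'l' (letter)
  9. 'y' (letter)
Units from scan: 9
Sound units = 9 units


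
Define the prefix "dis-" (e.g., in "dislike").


Prefix: dis-
Example: dislike = dis- + like
Meaning = not / opposite


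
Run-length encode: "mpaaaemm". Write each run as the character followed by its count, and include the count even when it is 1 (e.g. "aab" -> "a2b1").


String: "mpaaaemm"
Scanning for consecutive runs:
  'm' x 1
  'p' x 1
  'a' x 3
  'e' x 1
  'm' x 2
RLE = "m1p1a3e1m2"


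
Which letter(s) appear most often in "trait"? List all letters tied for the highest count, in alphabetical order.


Word: "trait"
Letter counts:
  'a': 1
  'i': 1
  'r': 1
  't': 2
Maximum count = 2
Most frequent = 't' (2 times each)


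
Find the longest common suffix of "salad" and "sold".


Word 1: "salad"
Word 2: "sold"
Comparing from end:
  Pos -1: 'd' == 'd'
  Pos -2: 'a' != 'l' (stop)
LCS = "d" (length 1)


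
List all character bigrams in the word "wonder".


Word: "wonder" (length 6)
Number of bigrams = 6 - 2 + 1 = 5
  Position 0: "wo"
  Position 1: "on"
  Position 2: "nd"
  Position 3: "de"
  Position 4: "er"
Bigrams = "wo", "on", "nd", "de", "er"


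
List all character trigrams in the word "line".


Word: "line" (length 4)
Number of trigrams = 4 - 3 + 1 = 2
  Position 0: "lin"
  Position 1: "ine"
Trigrams = "lin", "ine"


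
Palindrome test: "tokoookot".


Word: "tokoookot"
Reversed: "tokoookot"
Forward == Backward? tokoookot == tokoookot
Palindrome = Yes


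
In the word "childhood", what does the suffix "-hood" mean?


Suffix: -hood
As in: childhood -> child + -hood
Meaning = state / condition


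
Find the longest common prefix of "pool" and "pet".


Word 1: "pool"
Word 2: "pet"
Comparing from start:
  Pos 0: 'p' == 'p'
  Pos 1: 'o' != 'e' (stop)
LCP = "p" (length 1)


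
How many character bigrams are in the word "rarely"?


Word: "rarely" (length 6)
Number of 2-grams = length - 2 + 1 = 6 - 2 + 1
= 5


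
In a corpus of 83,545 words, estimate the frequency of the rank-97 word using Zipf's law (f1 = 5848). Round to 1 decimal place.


Zipf's law: f(r) = f(1) / r
f(1) = 5848
f(97) = 5848 / 97
= 60.3 occurrences


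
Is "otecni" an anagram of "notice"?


Word 1: "notice" → sorted: ceinot
Word 2: "otecni" → sorted: ceinot
Same letters? ceinot == ceinot
Anagram = Yes


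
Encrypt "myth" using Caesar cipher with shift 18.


Word: "myth"
Shift: 18
Each letter → (letter + shift) mod 26:
  'm' (12) + 18 = 4 → 'e'
  'y' (24) + 18 = 16 → 'q'
  't' (19) + 18 = 11 → 'l'
  'h' (7) + 18 = 25 → 'z'
Result = "eqlz"


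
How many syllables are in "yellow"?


Word: "yellow"
Syllable breakdown: yel / low
Counting: 2 parts
= 2 syllables


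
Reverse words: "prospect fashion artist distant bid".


Original: "prospect fashion artist distant bid"
Words (1..n): prospect | fashion | artist | distant | bid
Reversed (n..1): bid | distant | artist | fashion | prospect
Result = "bid distant artist fashion prospect"


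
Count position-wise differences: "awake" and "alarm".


Comparing character by character (same length = 5):
  Pos 0: 'a' vs 'a' =
  Pos 1: 'w' vs 'l' !=
  Pos 2: 'a' vs 'a' =
  Pos 3: 'k' vs 'r' !=
  Pos 4: 'e' vs 'm' !=
Hamming distance = 3


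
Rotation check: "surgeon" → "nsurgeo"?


Word: "surgeon", Candidate: "nsurgeo"
Method: check if candidate is substring of word+word
"surgeonsurgeon" contains "nsurgeo"? Yes
Is rotation = Yes


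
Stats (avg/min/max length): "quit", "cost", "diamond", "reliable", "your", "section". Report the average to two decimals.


Lengths: "quit"=4, "cost"=4, "diamond"=7, "reliable"=8, "your"=4, "section"=7
Sum = 34, Count = 6
Average = 34/6 = 5.67
= avg=5.67, min=4, max=8


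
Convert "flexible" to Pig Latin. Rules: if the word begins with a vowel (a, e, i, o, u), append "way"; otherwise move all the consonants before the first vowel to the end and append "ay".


Word: "flexible"
Starts with consonant(s) → move to end, add 'ay'
Consonant cluster: "fl"
Pig Latin = "exibleflay"


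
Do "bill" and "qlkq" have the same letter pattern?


Pattern of "bill": [0, 1, 2, 2]
Pattern of "qlkq": [0, 1, 2, 0]
Patterns do not match
Same pattern = No


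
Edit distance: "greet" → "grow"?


Word 1: "greet" (length 5)
Word 2: "grow" (length 4)
One optimal edit sequence (insert/delete/substitute each cost 1):
  1. keep 'g'
  2. keep 'r'
  3. delete 'e'  (+1)
  4. substitute 'e' -> 'o'  (+1)
  5. substitute 't' -> 'w'  (+1)
Total edit operations: 3
Edit distance = 3


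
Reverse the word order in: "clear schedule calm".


Original: "clear schedule calm"
Words (1..n): clear | schedule | calm
Reversed (n..1): calm | schedule | clear
Result = "calm schedule clear"


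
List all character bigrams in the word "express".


Word: "express" (length 7)
Number of bigrams = 7 - 2 + 1 = 6
  Position 0: "ex"
  Position 1: "xp"
  Position 2: "pr"
  Position 3: "re"
  Position 4: "es"
  Position 5: "ss"
Bigrams = "ex", "xp", "pr", "re", "es", "ss"


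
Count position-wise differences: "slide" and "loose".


Comparing character by character (same length = 5):
  Pos 0: 's' vs 'l' !=
  Pos 1: 'l' vs 'o' !=
  Pos 2: 'i' vs 'o' !=
  Pos 3: 'd' vs 's' !=
  Pos 4: 'e' vs 'e' =
Hamming distance = 4


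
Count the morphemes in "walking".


Word: "walking"
Morphemes: walk / -ing
Each morpheme carries meaning
= 2 morphemes


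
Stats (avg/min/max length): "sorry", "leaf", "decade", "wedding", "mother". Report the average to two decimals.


Lengths: "sorry"=5, "leaf"=4, "decade"=6, "wedding"=7, "mother"=6
Sum = 28, Count = 5
Average = 28/5 = 5.60
= avg=5.60, min=4, max=7


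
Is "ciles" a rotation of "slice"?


Word: "slice", Candidate: "ciles"
Method: check if candidate is substring of word+word
"sliceslice" contains "ciles"? No
Is rotation = No


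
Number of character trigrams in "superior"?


Word: "superior" (length 8)
Number of 3-grams = length - 3 + 1 = 8 - 3 + 1
= 6


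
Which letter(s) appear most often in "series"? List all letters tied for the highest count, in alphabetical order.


Word: "series"
Letter counts:
  'e': 2
  'i': 1
  'r': 1
  's': 2
Maximum count = 2
Most frequent = 'e', 's' (2 times each)


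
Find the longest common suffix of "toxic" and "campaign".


Word 1: "toxic"
Word 2: "campaign"
Comparing from end:
  Pos -1: 'c' != 'n' (stop)
LCS = "" (length 0)


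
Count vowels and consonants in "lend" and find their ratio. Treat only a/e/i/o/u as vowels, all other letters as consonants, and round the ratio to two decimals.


Word: "lend"
Vowels (a,e,i,o,u): 1
Consonants: 3
Ratio = 1/3
= 0.33


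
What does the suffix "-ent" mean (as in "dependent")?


Suffix: -ent
As in: dependent -> depend + -ent
Meaning = one who / that which


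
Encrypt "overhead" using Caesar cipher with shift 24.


Word: "overhead"
Shift: 24
Each letter → (letter + shift) mod 26:
  'o' (14) + 24 = 12 → 'm'
  'v' (21) + 24 = 19 → 't'
  'e' (4) + 24 = 2 → 'c'
  'r' (17) + 24 = 15 → 'p'
  'h' (7) + 24 = 5 → 'f'
  'e' (4) + 24 = 2 → 'c'
  'a' (0) + 24 = 24 → 'y'
  'd' (3) + 24 = 1 → 'b'
Result = "mtcpfcyb"


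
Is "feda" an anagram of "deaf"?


Word 1: "deaf" → sorted: adef
Word 2: "feda" → sorted: adef
Same letters? adef == adef
Anagram = Yes


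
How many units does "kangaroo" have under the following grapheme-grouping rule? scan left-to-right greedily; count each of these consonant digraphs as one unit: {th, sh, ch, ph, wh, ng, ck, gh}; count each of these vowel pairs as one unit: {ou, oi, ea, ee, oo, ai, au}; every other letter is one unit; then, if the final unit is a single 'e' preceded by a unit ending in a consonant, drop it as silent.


Word: "kangaroo" (8 letters)
Left-to-right scan:
  (1) 'k' (letter)
  (2) 'a' (letter)
  (3) 'ng' (digraph)
  (4) 'a' (letter)
  (5) 'r' (letter)
  (6) 'oo' (vowel-pair)
Units from scan: 6
Sound units = 6 units
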